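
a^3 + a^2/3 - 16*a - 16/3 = (a - 4)*(a + 1/3)*(a + 4)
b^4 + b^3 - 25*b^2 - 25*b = b*(b - 5)*(b + 1)*(b + 5)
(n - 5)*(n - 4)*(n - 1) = n^3 - 10*n^2 + 29*n - 20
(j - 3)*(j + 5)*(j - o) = j^3 - j^2*o + 2*j^2 - 2*j*o - 15*j + 15*o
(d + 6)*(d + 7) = d^2 + 13*d + 42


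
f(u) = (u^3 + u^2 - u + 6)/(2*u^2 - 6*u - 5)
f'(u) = (6 - 4*u)*(u^3 + u^2 - u + 6)/(2*u^2 - 6*u - 5)^2 + (3*u^2 + 2*u - 1)/(2*u^2 - 6*u - 5)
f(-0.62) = -13.24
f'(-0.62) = 221.68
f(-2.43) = -0.00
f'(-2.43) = 0.55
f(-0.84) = 4.79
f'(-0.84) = 30.51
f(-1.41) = 0.89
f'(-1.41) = 1.68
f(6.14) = 8.02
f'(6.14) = -0.73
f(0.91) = -0.76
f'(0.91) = -0.17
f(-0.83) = 5.12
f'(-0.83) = 34.68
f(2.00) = -1.78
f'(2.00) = -2.06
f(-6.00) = -1.63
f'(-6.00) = 0.45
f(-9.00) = -3.00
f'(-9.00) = 0.46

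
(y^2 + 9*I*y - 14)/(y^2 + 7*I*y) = (y + 2*I)/y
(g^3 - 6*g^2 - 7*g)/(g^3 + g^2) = (g - 7)/g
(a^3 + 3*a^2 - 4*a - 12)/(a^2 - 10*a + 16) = (a^2 + 5*a + 6)/(a - 8)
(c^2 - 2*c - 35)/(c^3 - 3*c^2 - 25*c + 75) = (c - 7)/(c^2 - 8*c + 15)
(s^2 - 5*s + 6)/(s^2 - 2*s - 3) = (s - 2)/(s + 1)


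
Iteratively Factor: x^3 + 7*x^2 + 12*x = (x)*(x^2 + 7*x + 12) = x*(x + 4)*(x + 3)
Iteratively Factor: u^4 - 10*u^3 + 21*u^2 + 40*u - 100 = (u - 5)*(u^3 - 5*u^2 - 4*u + 20) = (u - 5)*(u - 2)*(u^2 - 3*u - 10) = (u - 5)*(u - 2)*(u + 2)*(u - 5)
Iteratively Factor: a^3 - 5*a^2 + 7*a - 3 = (a - 1)*(a^2 - 4*a + 3) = (a - 3)*(a - 1)*(a - 1)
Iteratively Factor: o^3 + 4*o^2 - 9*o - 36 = (o + 4)*(o^2 - 9) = (o - 3)*(o + 4)*(o + 3)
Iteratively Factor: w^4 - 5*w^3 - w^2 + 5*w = (w + 1)*(w^3 - 6*w^2 + 5*w) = (w - 5)*(w + 1)*(w^2 - w) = (w - 5)*(w - 1)*(w + 1)*(w)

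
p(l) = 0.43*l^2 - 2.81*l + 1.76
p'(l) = 0.86*l - 2.81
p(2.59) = -2.63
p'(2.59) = -0.58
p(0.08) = 1.54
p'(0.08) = -2.74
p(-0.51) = 3.30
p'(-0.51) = -3.25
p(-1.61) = 7.40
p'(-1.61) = -4.19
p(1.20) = -0.99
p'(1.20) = -1.78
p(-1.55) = 7.15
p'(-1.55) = -4.14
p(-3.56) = 17.21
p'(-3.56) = -5.87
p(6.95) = 3.00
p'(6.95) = 3.17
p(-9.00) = 61.88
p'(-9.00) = -10.55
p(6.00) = 0.38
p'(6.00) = 2.35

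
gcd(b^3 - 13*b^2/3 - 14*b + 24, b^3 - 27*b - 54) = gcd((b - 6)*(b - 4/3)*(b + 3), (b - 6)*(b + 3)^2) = b^2 - 3*b - 18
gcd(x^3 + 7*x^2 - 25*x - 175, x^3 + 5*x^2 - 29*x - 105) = x^2 + 2*x - 35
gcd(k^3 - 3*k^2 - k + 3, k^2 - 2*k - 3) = k^2 - 2*k - 3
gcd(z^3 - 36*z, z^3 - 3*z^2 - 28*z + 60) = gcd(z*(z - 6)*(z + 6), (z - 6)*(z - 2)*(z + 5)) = z - 6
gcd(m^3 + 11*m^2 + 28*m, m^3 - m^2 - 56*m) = m^2 + 7*m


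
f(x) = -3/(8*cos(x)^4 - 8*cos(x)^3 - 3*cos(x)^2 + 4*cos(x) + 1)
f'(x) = -3*(32*sin(x)*cos(x)^3 - 24*sin(x)*cos(x)^2 - 6*sin(x)*cos(x) + 4*sin(x))/(8*cos(x)^4 - 8*cos(x)^3 - 3*cos(x)^2 + 4*cos(x) + 1)^2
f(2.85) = -0.37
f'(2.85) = 0.52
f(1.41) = -1.95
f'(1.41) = -3.21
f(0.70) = -2.05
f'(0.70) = 0.28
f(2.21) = -11.64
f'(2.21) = 281.06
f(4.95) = -1.77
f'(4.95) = 1.70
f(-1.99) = 8.19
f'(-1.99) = 6.30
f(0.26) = -1.65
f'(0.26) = -1.09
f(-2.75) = -0.44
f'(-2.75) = -0.87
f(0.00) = -1.50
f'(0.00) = 0.00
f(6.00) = -1.67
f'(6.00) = 1.16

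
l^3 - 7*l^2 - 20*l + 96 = (l - 8)*(l - 3)*(l + 4)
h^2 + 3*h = h*(h + 3)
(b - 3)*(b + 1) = b^2 - 2*b - 3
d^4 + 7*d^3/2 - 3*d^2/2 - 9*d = d*(d - 3/2)*(d + 2)*(d + 3)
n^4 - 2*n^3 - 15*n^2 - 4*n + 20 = (n - 5)*(n - 1)*(n + 2)^2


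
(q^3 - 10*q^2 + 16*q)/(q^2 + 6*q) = (q^2 - 10*q + 16)/(q + 6)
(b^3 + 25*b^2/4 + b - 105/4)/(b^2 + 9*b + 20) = (4*b^2 + 5*b - 21)/(4*(b + 4))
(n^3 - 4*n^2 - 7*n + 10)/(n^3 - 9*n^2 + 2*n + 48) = (n^2 - 6*n + 5)/(n^2 - 11*n + 24)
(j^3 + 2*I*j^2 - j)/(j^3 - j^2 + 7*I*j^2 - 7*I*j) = (j^2 + 2*I*j - 1)/(j^2 - j + 7*I*j - 7*I)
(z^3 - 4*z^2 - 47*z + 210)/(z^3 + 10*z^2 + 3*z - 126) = (z^2 - 11*z + 30)/(z^2 + 3*z - 18)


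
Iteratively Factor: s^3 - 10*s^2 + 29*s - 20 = (s - 4)*(s^2 - 6*s + 5) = (s - 4)*(s - 1)*(s - 5)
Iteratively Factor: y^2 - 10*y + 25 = (y - 5)*(y - 5)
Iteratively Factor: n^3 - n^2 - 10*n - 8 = (n + 2)*(n^2 - 3*n - 4) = (n - 4)*(n + 2)*(n + 1)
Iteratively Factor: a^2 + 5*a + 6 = (a + 3)*(a + 2)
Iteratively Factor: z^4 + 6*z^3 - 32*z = (z + 4)*(z^3 + 2*z^2 - 8*z) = (z - 2)*(z + 4)*(z^2 + 4*z) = z*(z - 2)*(z + 4)*(z + 4)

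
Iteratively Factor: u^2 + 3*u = (u + 3)*(u)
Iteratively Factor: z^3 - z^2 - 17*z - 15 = (z + 3)*(z^2 - 4*z - 5) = (z - 5)*(z + 3)*(z + 1)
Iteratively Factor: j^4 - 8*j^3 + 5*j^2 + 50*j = (j - 5)*(j^3 - 3*j^2 - 10*j) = (j - 5)*(j + 2)*(j^2 - 5*j) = j*(j - 5)*(j + 2)*(j - 5)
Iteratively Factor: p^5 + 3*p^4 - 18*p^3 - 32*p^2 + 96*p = (p)*(p^4 + 3*p^3 - 18*p^2 - 32*p + 96) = p*(p + 4)*(p^3 - p^2 - 14*p + 24) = p*(p + 4)^2*(p^2 - 5*p + 6) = p*(p - 2)*(p + 4)^2*(p - 3)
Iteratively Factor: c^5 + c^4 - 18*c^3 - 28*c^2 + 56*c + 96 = (c - 2)*(c^4 + 3*c^3 - 12*c^2 - 52*c - 48) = (c - 4)*(c - 2)*(c^3 + 7*c^2 + 16*c + 12) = (c - 4)*(c - 2)*(c + 2)*(c^2 + 5*c + 6) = (c - 4)*(c - 2)*(c + 2)^2*(c + 3)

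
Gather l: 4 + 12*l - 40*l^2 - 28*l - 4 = -40*l^2 - 16*l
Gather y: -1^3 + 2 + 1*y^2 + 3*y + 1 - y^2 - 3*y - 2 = 0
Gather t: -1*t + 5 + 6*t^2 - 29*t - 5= 6*t^2 - 30*t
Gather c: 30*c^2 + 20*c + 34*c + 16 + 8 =30*c^2 + 54*c + 24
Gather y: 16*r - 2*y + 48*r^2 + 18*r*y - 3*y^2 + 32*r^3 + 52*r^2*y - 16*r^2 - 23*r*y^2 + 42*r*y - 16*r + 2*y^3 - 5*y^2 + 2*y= 32*r^3 + 32*r^2 + 2*y^3 + y^2*(-23*r - 8) + y*(52*r^2 + 60*r)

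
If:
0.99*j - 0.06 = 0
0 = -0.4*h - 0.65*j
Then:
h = -0.10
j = 0.06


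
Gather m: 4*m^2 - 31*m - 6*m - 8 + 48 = 4*m^2 - 37*m + 40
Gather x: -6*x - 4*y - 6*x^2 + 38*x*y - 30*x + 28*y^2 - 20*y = -6*x^2 + x*(38*y - 36) + 28*y^2 - 24*y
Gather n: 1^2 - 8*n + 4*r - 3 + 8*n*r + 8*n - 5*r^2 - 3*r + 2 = 8*n*r - 5*r^2 + r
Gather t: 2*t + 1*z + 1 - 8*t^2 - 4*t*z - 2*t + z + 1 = -8*t^2 - 4*t*z + 2*z + 2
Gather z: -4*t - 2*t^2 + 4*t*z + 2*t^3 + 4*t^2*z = 2*t^3 - 2*t^2 - 4*t + z*(4*t^2 + 4*t)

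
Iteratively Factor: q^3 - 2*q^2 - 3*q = (q)*(q^2 - 2*q - 3) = q*(q + 1)*(q - 3)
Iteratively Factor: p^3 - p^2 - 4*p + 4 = (p + 2)*(p^2 - 3*p + 2) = (p - 1)*(p + 2)*(p - 2)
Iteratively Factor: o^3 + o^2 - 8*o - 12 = (o + 2)*(o^2 - o - 6) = (o - 3)*(o + 2)*(o + 2)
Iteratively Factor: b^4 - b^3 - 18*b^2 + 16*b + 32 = (b - 4)*(b^3 + 3*b^2 - 6*b - 8) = (b - 4)*(b - 2)*(b^2 + 5*b + 4) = (b - 4)*(b - 2)*(b + 1)*(b + 4)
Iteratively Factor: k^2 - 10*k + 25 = (k - 5)*(k - 5)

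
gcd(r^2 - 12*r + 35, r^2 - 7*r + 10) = r - 5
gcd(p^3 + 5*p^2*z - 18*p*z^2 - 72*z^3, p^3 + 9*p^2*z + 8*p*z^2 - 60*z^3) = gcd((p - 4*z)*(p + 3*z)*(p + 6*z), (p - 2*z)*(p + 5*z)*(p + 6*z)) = p + 6*z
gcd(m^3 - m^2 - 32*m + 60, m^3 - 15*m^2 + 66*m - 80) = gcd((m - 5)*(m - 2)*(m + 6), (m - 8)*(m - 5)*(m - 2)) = m^2 - 7*m + 10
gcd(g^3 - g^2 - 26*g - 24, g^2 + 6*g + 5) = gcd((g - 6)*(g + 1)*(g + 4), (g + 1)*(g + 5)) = g + 1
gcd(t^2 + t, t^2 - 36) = 1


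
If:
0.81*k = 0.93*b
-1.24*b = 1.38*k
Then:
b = 0.00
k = 0.00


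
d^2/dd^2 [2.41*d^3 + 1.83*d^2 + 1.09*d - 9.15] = 14.46*d + 3.66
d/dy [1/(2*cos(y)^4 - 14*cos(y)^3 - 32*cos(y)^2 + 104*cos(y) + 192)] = (-4*sin(y)^2 - 29*cos(y) + 30)*sin(y)/(2*(cos(y) - 8)^2*(cos(y) - 3)^2*(cos(y) + 2)^3)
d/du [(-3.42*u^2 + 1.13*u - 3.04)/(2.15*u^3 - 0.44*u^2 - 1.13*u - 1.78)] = (7.353*u^4 - 4.859*u^3 + 23.9698*u^2 + 9.5*u - 5.4466)/(4.6225*u^6 - 1.892*u^5 - 4.6654*u^4 - 6.6596*u^3 + 2.8433*u^2 + 4.0228*u + 3.1684)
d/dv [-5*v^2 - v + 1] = -10*v - 1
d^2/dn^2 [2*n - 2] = 0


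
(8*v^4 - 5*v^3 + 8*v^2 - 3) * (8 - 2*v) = -16*v^5 + 74*v^4 - 56*v^3 + 64*v^2 + 6*v - 24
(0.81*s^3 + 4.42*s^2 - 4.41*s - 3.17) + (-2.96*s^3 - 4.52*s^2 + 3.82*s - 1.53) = -2.15*s^3 - 0.0999999999999996*s^2 - 0.59*s - 4.7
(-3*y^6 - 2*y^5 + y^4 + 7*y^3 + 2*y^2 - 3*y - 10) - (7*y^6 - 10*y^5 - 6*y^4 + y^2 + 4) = -10*y^6 + 8*y^5 + 7*y^4 + 7*y^3 + y^2 - 3*y - 14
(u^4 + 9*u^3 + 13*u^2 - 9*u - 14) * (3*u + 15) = 3*u^5 + 42*u^4 + 174*u^3 + 168*u^2 - 177*u - 210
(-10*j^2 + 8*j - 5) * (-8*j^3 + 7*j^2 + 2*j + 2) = 80*j^5 - 134*j^4 + 76*j^3 - 39*j^2 + 6*j - 10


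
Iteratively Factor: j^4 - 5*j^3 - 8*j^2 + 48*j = (j)*(j^3 - 5*j^2 - 8*j + 48) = j*(j + 3)*(j^2 - 8*j + 16) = j*(j - 4)*(j + 3)*(j - 4)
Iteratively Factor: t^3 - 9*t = (t)*(t^2 - 9) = t*(t - 3)*(t + 3)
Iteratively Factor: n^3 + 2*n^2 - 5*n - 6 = (n + 1)*(n^2 + n - 6) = (n + 1)*(n + 3)*(n - 2)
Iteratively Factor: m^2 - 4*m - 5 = (m - 5)*(m + 1)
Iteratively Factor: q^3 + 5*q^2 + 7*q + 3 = (q + 1)*(q^2 + 4*q + 3) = (q + 1)*(q + 3)*(q + 1)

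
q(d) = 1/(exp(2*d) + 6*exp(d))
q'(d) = (-2*exp(2*d) - 6*exp(d))/(exp(2*d) + 6*exp(d))^2 = 2*(-exp(d) - 3)*exp(-d)/(exp(d) + 6)^2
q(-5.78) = 53.93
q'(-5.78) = -53.96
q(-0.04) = 0.15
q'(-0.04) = -0.17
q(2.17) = 0.01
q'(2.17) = -0.01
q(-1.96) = 1.16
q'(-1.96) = -1.18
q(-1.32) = 0.60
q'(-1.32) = -0.62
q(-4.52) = 15.28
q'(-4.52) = -15.31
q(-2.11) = 1.35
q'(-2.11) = -1.37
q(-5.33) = 34.38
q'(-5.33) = -34.41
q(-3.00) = 3.32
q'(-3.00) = -3.35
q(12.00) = 0.00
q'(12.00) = 0.00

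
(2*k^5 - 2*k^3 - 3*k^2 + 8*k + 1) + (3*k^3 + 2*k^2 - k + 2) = 2*k^5 + k^3 - k^2 + 7*k + 3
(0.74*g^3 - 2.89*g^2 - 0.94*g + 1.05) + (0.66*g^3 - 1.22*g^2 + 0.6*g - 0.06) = 1.4*g^3 - 4.11*g^2 - 0.34*g + 0.99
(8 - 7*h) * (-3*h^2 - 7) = 21*h^3 - 24*h^2 + 49*h - 56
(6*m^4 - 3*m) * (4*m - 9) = 24*m^5 - 54*m^4 - 12*m^2 + 27*m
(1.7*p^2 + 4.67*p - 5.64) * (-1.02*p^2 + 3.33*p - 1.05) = -1.734*p^4 + 0.8976*p^3 + 19.5189*p^2 - 23.6847*p + 5.922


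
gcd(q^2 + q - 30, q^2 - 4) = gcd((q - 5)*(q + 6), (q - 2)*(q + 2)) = 1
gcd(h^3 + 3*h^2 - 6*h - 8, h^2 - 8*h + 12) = h - 2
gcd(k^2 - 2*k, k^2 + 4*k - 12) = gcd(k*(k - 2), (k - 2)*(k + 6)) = k - 2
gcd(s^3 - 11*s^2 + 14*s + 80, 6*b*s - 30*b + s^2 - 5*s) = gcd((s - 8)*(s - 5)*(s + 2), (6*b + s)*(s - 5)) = s - 5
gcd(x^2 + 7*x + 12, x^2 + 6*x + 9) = x + 3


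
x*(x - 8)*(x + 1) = x^3 - 7*x^2 - 8*x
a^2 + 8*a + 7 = (a + 1)*(a + 7)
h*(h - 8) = h^2 - 8*h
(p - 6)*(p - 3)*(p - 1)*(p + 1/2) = p^4 - 19*p^3/2 + 22*p^2 - 9*p/2 - 9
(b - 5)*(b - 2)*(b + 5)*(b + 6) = b^4 + 4*b^3 - 37*b^2 - 100*b + 300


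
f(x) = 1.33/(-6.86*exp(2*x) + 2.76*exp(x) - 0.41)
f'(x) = 1.33*(13.72*exp(2*x) - 2.76*exp(x))/(-6.86*exp(2*x) + 2.76*exp(x) - 0.41)^2 = (18.2476*exp(x) - 3.6708)*exp(x)/(6.86*exp(2*x) - 2.76*exp(x) + 0.41)^2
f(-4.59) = -3.48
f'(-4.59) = -0.24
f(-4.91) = -3.41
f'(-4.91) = -0.17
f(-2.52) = -5.72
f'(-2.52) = -3.28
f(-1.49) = -9.75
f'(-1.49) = 5.35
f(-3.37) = -4.12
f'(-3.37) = -1.00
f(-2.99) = -4.61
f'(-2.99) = -1.66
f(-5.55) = -3.33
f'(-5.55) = -0.09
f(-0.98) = -3.91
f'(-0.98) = 10.29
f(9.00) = 0.00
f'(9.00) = 0.00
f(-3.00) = -4.59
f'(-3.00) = -1.64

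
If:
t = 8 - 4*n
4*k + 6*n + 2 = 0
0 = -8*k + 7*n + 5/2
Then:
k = 1/76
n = -13/38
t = 178/19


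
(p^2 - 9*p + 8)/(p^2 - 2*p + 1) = (p - 8)/(p - 1)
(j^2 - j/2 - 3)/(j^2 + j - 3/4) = 2*(j - 2)/(2*j - 1)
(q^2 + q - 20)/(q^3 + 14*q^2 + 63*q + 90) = (q - 4)/(q^2 + 9*q + 18)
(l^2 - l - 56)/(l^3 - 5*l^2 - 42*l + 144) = (l + 7)/(l^2 + 3*l - 18)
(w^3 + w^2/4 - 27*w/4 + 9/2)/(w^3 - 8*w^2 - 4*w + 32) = (4*w^2 + 9*w - 9)/(4*(w^2 - 6*w - 16))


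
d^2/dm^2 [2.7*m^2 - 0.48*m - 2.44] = 5.40000000000000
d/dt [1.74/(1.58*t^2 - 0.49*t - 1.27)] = (0.8526 - 5.4984*t)/(-1.58*t^2 + 0.49*t + 1.27)^2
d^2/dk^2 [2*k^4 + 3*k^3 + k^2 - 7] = 24*k^2 + 18*k + 2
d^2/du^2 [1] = 0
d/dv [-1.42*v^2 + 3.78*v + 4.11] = 3.78 - 2.84*v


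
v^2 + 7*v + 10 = (v + 2)*(v + 5)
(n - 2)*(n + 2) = n^2 - 4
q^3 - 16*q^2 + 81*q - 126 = (q - 7)*(q - 6)*(q - 3)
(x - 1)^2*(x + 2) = x^3 - 3*x + 2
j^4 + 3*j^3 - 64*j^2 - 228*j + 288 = (j - 8)*(j - 1)*(j + 6)^2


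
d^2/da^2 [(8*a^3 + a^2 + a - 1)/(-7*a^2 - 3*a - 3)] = 4*(34*a^3 - 3*a^2 - 45*a - 6)/(343*a^6 + 441*a^5 + 630*a^4 + 405*a^3 + 270*a^2 + 81*a + 27)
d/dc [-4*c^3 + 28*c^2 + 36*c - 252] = -12*c^2 + 56*c + 36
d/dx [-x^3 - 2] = -3*x^2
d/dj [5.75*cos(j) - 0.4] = -5.75*sin(j)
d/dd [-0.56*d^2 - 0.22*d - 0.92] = -1.12*d - 0.22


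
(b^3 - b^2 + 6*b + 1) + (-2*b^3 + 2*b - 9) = -b^3 - b^2 + 8*b - 8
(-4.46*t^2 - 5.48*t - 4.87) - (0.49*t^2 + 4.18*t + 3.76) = -4.95*t^2 - 9.66*t - 8.63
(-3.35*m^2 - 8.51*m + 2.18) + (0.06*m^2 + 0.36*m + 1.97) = -3.29*m^2 - 8.15*m + 4.15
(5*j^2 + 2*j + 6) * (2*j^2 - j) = 10*j^4 - j^3 + 10*j^2 - 6*j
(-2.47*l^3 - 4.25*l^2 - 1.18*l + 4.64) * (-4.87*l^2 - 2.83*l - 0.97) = 12.0289*l^5 + 27.6876*l^4 + 20.17*l^3 - 15.1349*l^2 - 11.9866*l - 4.5008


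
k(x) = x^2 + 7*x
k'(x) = 2*x + 7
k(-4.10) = -11.89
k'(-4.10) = -1.20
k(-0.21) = -1.43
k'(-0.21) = 6.58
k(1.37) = 11.47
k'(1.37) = 9.74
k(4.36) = 49.53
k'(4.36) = 15.72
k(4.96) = 59.32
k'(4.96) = 16.92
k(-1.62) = -8.72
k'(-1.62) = 3.76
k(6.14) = 80.68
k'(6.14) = 19.28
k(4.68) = 54.66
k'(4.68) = 16.36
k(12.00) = 228.00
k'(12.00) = 31.00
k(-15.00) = 120.00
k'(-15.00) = -23.00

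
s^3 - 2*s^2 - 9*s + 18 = (s - 3)*(s - 2)*(s + 3)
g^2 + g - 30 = (g - 5)*(g + 6)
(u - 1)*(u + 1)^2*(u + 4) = u^4 + 5*u^3 + 3*u^2 - 5*u - 4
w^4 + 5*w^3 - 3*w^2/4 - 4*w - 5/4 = (w - 1)*(w + 1/2)^2*(w + 5)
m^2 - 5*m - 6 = (m - 6)*(m + 1)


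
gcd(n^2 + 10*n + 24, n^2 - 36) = n + 6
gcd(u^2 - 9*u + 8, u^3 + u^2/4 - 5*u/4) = u - 1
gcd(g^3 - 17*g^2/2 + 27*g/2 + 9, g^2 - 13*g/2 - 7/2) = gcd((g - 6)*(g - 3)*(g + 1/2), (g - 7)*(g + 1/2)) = g + 1/2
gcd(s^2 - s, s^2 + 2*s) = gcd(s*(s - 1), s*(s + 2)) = s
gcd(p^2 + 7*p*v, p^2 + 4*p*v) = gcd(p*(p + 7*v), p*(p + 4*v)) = p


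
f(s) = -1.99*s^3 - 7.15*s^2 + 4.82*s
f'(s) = -5.97*s^2 - 14.3*s + 4.82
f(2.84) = -89.56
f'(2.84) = -83.94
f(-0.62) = -5.26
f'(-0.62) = 11.39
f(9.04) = -2010.88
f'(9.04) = -612.33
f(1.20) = -7.95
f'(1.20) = -20.94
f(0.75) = -1.25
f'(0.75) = -9.26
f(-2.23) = -24.24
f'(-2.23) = 7.02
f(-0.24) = -1.54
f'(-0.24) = 7.91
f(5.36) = -486.02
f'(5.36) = -243.34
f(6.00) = -658.32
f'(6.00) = -295.90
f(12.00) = -4410.48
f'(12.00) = -1026.46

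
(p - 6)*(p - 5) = p^2 - 11*p + 30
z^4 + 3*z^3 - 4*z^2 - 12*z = z*(z - 2)*(z + 2)*(z + 3)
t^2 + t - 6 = (t - 2)*(t + 3)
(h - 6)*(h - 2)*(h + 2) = h^3 - 6*h^2 - 4*h + 24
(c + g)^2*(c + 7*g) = c^3 + 9*c^2*g + 15*c*g^2 + 7*g^3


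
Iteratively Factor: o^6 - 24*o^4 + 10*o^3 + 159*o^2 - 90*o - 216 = (o + 1)*(o^5 - o^4 - 23*o^3 + 33*o^2 + 126*o - 216) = (o + 1)*(o + 4)*(o^4 - 5*o^3 - 3*o^2 + 45*o - 54) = (o - 3)*(o + 1)*(o + 4)*(o^3 - 2*o^2 - 9*o + 18) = (o - 3)*(o - 2)*(o + 1)*(o + 4)*(o^2 - 9) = (o - 3)^2*(o - 2)*(o + 1)*(o + 4)*(o + 3)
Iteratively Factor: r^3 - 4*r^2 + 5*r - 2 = (r - 2)*(r^2 - 2*r + 1) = (r - 2)*(r - 1)*(r - 1)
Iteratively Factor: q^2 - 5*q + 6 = (q - 2)*(q - 3)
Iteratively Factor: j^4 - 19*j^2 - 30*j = (j + 3)*(j^3 - 3*j^2 - 10*j) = (j - 5)*(j + 3)*(j^2 + 2*j) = j*(j - 5)*(j + 3)*(j + 2)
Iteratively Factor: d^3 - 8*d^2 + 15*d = (d)*(d^2 - 8*d + 15) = d*(d - 5)*(d - 3)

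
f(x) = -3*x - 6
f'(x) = -3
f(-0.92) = -3.24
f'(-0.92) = -3.00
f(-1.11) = -2.67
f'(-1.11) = -3.00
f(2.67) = -14.01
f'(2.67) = -3.00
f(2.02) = -12.06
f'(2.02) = -3.00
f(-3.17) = 3.51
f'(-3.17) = -3.00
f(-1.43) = -1.71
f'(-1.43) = -3.00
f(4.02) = -18.06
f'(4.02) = -3.00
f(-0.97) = -3.09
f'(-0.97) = -3.00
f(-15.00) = 39.00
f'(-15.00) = -3.00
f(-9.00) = 21.00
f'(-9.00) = -3.00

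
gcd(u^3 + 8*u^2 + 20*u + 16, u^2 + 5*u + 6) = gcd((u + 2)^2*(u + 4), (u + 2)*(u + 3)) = u + 2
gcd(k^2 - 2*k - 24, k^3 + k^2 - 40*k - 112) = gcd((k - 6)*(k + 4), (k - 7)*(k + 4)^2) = k + 4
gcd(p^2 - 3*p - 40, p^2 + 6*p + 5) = p + 5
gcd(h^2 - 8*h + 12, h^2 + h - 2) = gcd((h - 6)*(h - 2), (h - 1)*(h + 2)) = 1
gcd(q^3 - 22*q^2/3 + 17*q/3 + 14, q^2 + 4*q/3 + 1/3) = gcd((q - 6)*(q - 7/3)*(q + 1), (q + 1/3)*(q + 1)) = q + 1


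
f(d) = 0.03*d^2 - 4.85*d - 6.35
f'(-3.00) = -5.03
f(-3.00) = 8.47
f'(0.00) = -4.85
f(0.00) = -6.35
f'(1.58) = -4.76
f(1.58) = -13.94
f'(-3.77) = -5.08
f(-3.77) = 12.36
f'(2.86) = -4.68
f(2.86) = -19.98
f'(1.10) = -4.78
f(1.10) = -11.65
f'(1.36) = -4.77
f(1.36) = -12.89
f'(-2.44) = -5.00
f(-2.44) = 5.66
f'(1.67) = -4.75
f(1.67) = -14.37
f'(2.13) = -4.72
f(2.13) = -16.54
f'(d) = 0.06*d - 4.85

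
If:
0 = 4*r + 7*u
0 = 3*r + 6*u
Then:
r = 0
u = 0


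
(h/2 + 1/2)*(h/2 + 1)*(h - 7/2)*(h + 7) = h^4/4 + 13*h^3/8 - 3*h^2 - 133*h/8 - 49/4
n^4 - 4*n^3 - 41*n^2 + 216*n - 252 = (n - 6)*(n - 3)*(n - 2)*(n + 7)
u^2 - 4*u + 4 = (u - 2)^2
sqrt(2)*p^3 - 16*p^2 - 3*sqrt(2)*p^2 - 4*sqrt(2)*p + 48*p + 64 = (p - 4)*(p - 8*sqrt(2))*(sqrt(2)*p + sqrt(2))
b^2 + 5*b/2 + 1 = (b + 1/2)*(b + 2)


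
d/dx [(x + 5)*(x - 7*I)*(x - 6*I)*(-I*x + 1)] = -4*I*x^3 + x^2*(-36 - 15*I) + x*(-120 + 58*I) - 42 + 145*I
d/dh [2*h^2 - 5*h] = 4*h - 5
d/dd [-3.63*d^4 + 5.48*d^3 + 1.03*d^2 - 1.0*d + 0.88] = -14.52*d^3 + 16.44*d^2 + 2.06*d - 1.0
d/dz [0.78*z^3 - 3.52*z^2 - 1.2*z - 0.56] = 2.34*z^2 - 7.04*z - 1.2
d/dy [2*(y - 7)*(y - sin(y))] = 2*y + 2*(7 - y)*(cos(y) - 1) - 2*sin(y)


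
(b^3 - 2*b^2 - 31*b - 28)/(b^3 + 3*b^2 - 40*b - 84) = (b^3 - 2*b^2 - 31*b - 28)/(b^3 + 3*b^2 - 40*b - 84)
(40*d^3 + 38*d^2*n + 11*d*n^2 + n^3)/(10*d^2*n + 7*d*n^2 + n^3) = (4*d + n)/n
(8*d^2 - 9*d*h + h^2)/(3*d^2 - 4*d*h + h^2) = (8*d - h)/(3*d - h)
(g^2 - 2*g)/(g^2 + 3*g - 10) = g/(g + 5)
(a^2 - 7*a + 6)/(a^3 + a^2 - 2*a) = (a - 6)/(a*(a + 2))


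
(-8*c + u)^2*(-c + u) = -64*c^3 + 80*c^2*u - 17*c*u^2 + u^3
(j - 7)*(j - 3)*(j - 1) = j^3 - 11*j^2 + 31*j - 21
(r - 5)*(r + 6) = r^2 + r - 30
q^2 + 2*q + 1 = (q + 1)^2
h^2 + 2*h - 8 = (h - 2)*(h + 4)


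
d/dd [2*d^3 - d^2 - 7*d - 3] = 6*d^2 - 2*d - 7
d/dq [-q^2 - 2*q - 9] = -2*q - 2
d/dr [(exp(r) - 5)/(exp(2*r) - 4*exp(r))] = (-exp(2*r) + 10*exp(r) - 20)*exp(-r)/(exp(2*r) - 8*exp(r) + 16)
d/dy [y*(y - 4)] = 2*y - 4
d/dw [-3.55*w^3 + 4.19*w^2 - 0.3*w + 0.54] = -10.65*w^2 + 8.38*w - 0.3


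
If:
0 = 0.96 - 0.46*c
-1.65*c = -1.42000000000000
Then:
No Solution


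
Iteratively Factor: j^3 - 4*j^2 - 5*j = (j + 1)*(j^2 - 5*j) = (j - 5)*(j + 1)*(j)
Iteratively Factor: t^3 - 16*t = (t - 4)*(t^2 + 4*t) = t*(t - 4)*(t + 4)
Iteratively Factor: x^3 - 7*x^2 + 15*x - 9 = (x - 1)*(x^2 - 6*x + 9) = (x - 3)*(x - 1)*(x - 3)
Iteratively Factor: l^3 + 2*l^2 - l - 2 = (l - 1)*(l^2 + 3*l + 2) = (l - 1)*(l + 1)*(l + 2)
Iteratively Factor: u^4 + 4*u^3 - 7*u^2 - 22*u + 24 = (u - 2)*(u^3 + 6*u^2 + 5*u - 12) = (u - 2)*(u + 4)*(u^2 + 2*u - 3) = (u - 2)*(u + 3)*(u + 4)*(u - 1)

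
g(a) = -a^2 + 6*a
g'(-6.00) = 18.00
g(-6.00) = -72.00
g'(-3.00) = 12.00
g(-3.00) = -27.00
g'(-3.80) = 13.60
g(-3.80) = -37.24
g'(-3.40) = 12.80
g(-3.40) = -31.96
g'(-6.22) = 18.44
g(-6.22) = -76.01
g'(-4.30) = 14.60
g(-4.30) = -44.29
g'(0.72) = 4.56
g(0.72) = 3.80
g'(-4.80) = 15.60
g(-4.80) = -51.84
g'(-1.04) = 8.08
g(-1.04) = -7.32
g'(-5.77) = 17.54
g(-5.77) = -67.91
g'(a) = 6 - 2*a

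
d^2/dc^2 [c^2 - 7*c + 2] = 2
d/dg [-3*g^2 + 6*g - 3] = 6 - 6*g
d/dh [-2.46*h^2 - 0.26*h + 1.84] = -4.92*h - 0.26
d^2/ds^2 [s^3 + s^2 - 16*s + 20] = 6*s + 2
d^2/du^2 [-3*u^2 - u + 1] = -6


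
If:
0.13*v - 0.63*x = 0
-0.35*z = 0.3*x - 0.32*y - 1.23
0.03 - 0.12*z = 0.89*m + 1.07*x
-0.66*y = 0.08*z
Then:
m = 1.42323232323232*z - 4.89550561797753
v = 19.8692307692308 - 6.28041958041958*z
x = 4.1 - 1.2959595959596*z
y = -0.121212121212121*z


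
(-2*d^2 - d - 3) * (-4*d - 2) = 8*d^3 + 8*d^2 + 14*d + 6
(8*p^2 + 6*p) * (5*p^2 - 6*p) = 40*p^4 - 18*p^3 - 36*p^2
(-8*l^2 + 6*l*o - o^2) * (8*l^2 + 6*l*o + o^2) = -64*l^4 + 20*l^2*o^2 - o^4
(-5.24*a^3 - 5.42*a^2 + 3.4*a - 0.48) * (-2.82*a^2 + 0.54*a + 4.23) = 14.7768*a^5 + 12.4548*a^4 - 34.68*a^3 - 19.737*a^2 + 14.1228*a - 2.0304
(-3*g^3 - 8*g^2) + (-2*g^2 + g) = -3*g^3 - 10*g^2 + g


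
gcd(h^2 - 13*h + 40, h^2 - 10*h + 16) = h - 8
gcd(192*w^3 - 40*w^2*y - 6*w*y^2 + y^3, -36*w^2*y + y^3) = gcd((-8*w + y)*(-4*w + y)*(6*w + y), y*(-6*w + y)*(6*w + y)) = 6*w + y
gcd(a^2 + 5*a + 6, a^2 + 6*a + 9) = a + 3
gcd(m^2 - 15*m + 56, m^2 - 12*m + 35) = m - 7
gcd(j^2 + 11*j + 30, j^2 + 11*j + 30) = j^2 + 11*j + 30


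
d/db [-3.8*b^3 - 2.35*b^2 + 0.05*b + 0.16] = -11.4*b^2 - 4.7*b + 0.05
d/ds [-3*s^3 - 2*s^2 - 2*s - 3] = -9*s^2 - 4*s - 2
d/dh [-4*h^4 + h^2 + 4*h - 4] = -16*h^3 + 2*h + 4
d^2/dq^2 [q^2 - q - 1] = 2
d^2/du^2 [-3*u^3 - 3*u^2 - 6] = -18*u - 6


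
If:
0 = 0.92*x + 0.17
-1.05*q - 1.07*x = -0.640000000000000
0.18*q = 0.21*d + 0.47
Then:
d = -1.55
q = 0.80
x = -0.18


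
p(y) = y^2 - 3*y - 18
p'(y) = 2*y - 3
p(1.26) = -20.19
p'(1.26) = -0.48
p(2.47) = -19.31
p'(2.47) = 1.94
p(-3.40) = 3.76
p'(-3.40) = -9.80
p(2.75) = -18.69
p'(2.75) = 2.50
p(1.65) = -20.23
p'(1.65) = 0.30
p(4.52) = -11.13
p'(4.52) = 6.04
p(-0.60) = -15.84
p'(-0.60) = -4.20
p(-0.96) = -14.20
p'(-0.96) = -4.92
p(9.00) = 36.00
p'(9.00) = 15.00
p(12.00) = 90.00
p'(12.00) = 21.00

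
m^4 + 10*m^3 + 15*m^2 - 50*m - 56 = (m - 2)*(m + 1)*(m + 4)*(m + 7)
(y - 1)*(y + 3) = y^2 + 2*y - 3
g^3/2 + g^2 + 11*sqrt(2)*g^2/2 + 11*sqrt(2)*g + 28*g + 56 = (g/2 + 1)*(g + 4*sqrt(2))*(g + 7*sqrt(2))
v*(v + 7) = v^2 + 7*v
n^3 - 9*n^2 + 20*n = n*(n - 5)*(n - 4)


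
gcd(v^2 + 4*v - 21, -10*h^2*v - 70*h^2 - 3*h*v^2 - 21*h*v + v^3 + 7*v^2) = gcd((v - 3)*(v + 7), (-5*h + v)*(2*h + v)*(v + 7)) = v + 7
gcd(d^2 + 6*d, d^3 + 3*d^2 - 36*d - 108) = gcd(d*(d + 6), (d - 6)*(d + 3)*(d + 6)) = d + 6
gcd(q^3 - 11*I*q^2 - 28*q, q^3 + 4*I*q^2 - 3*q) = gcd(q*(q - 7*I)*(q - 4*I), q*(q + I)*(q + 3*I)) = q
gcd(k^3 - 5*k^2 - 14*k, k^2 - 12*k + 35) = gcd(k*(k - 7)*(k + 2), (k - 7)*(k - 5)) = k - 7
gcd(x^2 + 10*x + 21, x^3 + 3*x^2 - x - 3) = x + 3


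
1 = 1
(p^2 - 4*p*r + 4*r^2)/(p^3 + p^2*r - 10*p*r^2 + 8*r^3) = (p - 2*r)/(p^2 + 3*p*r - 4*r^2)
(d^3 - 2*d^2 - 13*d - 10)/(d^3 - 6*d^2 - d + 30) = (d + 1)/(d - 3)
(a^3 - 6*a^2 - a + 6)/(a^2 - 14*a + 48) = (a^2 - 1)/(a - 8)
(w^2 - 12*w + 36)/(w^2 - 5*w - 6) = (w - 6)/(w + 1)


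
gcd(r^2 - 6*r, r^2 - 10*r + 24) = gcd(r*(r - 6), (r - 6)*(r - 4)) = r - 6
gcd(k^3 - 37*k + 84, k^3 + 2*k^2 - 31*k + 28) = k^2 + 3*k - 28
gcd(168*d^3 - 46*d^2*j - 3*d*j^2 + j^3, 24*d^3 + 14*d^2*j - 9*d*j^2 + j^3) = 24*d^2 - 10*d*j + j^2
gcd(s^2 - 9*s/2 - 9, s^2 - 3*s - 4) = 1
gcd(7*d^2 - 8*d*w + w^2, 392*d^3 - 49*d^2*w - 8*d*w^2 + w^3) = -7*d + w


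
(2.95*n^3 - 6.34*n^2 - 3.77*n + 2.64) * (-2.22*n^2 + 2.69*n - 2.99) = -6.549*n^5 + 22.0103*n^4 - 17.5057*n^3 + 2.9545*n^2 + 18.3739*n - 7.8936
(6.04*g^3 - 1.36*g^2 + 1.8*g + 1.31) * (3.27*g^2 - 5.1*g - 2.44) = 19.7508*g^5 - 35.2512*g^4 - 1.9156*g^3 - 1.5779*g^2 - 11.073*g - 3.1964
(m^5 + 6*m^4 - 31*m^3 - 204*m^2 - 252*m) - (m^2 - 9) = m^5 + 6*m^4 - 31*m^3 - 205*m^2 - 252*m + 9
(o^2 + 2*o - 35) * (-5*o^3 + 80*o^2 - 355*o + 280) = -5*o^5 + 70*o^4 - 20*o^3 - 3230*o^2 + 12985*o - 9800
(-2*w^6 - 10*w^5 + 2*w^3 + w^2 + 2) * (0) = 0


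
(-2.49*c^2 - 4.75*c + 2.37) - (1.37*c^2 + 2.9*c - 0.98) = -3.86*c^2 - 7.65*c + 3.35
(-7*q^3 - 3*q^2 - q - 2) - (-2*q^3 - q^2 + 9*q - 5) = -5*q^3 - 2*q^2 - 10*q + 3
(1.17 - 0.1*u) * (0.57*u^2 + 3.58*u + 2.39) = -0.057*u^3 + 0.3089*u^2 + 3.9496*u + 2.7963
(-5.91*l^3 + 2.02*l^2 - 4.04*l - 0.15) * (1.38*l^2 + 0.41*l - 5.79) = -8.1558*l^5 + 0.3645*l^4 + 29.4719*l^3 - 13.5592*l^2 + 23.3301*l + 0.8685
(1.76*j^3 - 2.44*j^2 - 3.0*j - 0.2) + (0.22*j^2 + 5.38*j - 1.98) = 1.76*j^3 - 2.22*j^2 + 2.38*j - 2.18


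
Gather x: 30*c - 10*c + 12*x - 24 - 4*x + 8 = 20*c + 8*x - 16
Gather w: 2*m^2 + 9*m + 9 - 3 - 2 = 2*m^2 + 9*m + 4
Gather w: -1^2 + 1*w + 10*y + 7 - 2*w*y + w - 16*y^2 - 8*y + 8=w*(2 - 2*y) - 16*y^2 + 2*y + 14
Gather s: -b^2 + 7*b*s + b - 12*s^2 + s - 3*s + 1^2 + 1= -b^2 + b - 12*s^2 + s*(7*b - 2) + 2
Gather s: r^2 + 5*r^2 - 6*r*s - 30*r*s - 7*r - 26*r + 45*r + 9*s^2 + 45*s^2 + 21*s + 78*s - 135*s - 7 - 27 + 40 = 6*r^2 + 12*r + 54*s^2 + s*(-36*r - 36) + 6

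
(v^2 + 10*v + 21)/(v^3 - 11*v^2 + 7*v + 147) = (v + 7)/(v^2 - 14*v + 49)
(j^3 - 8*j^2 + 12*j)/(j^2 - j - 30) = j*(j - 2)/(j + 5)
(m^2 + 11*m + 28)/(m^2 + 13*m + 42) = (m + 4)/(m + 6)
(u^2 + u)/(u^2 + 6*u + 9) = u*(u + 1)/(u^2 + 6*u + 9)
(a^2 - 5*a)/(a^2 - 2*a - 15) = a/(a + 3)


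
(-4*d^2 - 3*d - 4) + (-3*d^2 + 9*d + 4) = -7*d^2 + 6*d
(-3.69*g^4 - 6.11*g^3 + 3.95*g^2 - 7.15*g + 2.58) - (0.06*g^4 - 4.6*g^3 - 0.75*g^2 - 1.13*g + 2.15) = -3.75*g^4 - 1.51*g^3 + 4.7*g^2 - 6.02*g + 0.43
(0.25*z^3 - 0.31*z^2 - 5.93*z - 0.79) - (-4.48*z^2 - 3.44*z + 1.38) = 0.25*z^3 + 4.17*z^2 - 2.49*z - 2.17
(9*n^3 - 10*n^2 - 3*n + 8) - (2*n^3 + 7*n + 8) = 7*n^3 - 10*n^2 - 10*n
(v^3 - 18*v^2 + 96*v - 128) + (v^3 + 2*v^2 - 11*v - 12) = 2*v^3 - 16*v^2 + 85*v - 140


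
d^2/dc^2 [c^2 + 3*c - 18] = 2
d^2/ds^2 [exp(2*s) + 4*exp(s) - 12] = 4*(exp(s) + 1)*exp(s)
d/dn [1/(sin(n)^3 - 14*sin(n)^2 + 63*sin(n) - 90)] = (-3*sin(n)^2 + 28*sin(n) - 63)*cos(n)/(sin(n)^3 - 14*sin(n)^2 + 63*sin(n) - 90)^2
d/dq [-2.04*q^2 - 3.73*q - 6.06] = -4.08*q - 3.73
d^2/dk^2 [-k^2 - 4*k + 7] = -2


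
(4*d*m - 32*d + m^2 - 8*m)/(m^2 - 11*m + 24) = (4*d + m)/(m - 3)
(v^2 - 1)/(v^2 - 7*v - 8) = (v - 1)/(v - 8)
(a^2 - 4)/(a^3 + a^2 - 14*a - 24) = (a - 2)/(a^2 - a - 12)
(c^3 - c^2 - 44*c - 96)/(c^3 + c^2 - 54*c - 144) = (c + 4)/(c + 6)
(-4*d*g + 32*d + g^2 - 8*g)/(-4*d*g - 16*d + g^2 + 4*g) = (g - 8)/(g + 4)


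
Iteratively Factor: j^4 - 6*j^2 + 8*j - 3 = (j - 1)*(j^3 + j^2 - 5*j + 3) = (j - 1)^2*(j^2 + 2*j - 3) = (j - 1)^3*(j + 3)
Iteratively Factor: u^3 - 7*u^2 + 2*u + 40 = (u - 4)*(u^2 - 3*u - 10) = (u - 5)*(u - 4)*(u + 2)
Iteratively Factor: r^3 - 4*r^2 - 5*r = (r)*(r^2 - 4*r - 5) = r*(r - 5)*(r + 1)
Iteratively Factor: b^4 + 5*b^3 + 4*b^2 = (b + 1)*(b^3 + 4*b^2) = (b + 1)*(b + 4)*(b^2) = b*(b + 1)*(b + 4)*(b)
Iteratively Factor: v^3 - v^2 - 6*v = (v - 3)*(v^2 + 2*v) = v*(v - 3)*(v + 2)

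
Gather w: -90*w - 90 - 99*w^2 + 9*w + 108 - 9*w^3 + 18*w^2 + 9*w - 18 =-9*w^3 - 81*w^2 - 72*w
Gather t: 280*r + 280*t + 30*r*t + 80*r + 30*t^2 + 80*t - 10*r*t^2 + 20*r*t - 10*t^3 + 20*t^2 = 360*r - 10*t^3 + t^2*(50 - 10*r) + t*(50*r + 360)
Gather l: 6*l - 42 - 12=6*l - 54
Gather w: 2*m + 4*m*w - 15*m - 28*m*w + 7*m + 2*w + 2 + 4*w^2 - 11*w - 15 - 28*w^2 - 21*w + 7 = -6*m - 24*w^2 + w*(-24*m - 30) - 6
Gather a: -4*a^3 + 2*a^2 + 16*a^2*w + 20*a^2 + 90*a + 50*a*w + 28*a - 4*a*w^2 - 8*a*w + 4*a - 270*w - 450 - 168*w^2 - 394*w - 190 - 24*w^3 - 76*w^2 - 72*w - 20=-4*a^3 + a^2*(16*w + 22) + a*(-4*w^2 + 42*w + 122) - 24*w^3 - 244*w^2 - 736*w - 660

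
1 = 1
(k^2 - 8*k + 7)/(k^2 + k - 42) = (k^2 - 8*k + 7)/(k^2 + k - 42)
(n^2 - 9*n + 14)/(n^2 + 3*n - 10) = (n - 7)/(n + 5)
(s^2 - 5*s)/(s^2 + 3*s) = (s - 5)/(s + 3)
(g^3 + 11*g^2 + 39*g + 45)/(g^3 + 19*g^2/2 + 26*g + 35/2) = 2*(g^2 + 6*g + 9)/(2*g^2 + 9*g + 7)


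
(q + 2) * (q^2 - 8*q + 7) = q^3 - 6*q^2 - 9*q + 14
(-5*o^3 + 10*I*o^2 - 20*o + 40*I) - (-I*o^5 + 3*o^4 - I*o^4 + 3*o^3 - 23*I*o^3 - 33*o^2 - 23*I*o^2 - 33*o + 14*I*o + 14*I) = I*o^5 - 3*o^4 + I*o^4 - 8*o^3 + 23*I*o^3 + 33*o^2 + 33*I*o^2 + 13*o - 14*I*o + 26*I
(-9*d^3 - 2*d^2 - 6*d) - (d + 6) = -9*d^3 - 2*d^2 - 7*d - 6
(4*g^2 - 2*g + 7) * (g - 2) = 4*g^3 - 10*g^2 + 11*g - 14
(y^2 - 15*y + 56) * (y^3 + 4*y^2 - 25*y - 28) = y^5 - 11*y^4 - 29*y^3 + 571*y^2 - 980*y - 1568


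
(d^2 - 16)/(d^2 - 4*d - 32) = (d - 4)/(d - 8)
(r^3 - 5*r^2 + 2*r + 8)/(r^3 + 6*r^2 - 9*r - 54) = (r^3 - 5*r^2 + 2*r + 8)/(r^3 + 6*r^2 - 9*r - 54)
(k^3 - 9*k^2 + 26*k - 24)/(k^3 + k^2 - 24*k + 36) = (k - 4)/(k + 6)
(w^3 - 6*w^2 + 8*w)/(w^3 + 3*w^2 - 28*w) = (w - 2)/(w + 7)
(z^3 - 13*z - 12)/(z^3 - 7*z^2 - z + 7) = (z^2 - z - 12)/(z^2 - 8*z + 7)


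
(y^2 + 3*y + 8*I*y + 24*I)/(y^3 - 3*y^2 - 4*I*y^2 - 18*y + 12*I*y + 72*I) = (y + 8*I)/(y^2 + y*(-6 - 4*I) + 24*I)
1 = 1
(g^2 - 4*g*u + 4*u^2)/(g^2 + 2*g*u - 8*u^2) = (g - 2*u)/(g + 4*u)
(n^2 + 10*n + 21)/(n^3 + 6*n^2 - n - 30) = (n + 7)/(n^2 + 3*n - 10)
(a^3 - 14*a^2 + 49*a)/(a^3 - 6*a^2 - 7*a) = (a - 7)/(a + 1)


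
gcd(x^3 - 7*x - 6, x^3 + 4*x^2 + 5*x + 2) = x^2 + 3*x + 2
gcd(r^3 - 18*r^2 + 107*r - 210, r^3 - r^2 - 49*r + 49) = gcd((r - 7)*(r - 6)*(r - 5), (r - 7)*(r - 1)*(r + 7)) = r - 7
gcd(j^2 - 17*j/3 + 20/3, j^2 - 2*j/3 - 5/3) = j - 5/3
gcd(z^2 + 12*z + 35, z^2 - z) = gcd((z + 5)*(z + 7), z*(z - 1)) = 1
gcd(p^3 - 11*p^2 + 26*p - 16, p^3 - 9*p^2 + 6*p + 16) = p^2 - 10*p + 16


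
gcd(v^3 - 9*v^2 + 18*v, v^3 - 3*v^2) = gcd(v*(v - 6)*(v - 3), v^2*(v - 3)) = v^2 - 3*v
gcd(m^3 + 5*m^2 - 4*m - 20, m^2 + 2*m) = m + 2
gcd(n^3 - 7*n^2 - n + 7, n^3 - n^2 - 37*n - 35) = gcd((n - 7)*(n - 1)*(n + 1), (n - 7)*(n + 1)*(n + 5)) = n^2 - 6*n - 7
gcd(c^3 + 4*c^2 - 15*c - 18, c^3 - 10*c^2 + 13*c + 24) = c^2 - 2*c - 3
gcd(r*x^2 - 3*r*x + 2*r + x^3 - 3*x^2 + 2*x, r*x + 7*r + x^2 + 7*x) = r + x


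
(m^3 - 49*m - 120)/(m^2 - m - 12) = (m^2 - 3*m - 40)/(m - 4)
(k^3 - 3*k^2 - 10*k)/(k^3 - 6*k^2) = (k^2 - 3*k - 10)/(k*(k - 6))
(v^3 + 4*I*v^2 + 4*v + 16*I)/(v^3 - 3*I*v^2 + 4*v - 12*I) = (v + 4*I)/(v - 3*I)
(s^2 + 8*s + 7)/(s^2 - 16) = (s^2 + 8*s + 7)/(s^2 - 16)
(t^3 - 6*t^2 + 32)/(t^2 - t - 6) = (t^2 - 8*t + 16)/(t - 3)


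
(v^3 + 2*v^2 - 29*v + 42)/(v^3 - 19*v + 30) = (v + 7)/(v + 5)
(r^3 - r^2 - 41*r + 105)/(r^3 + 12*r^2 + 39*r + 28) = (r^2 - 8*r + 15)/(r^2 + 5*r + 4)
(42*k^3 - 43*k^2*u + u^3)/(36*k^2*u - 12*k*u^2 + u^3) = (-7*k^2 + 6*k*u + u^2)/(u*(-6*k + u))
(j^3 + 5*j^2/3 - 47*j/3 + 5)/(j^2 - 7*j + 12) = (3*j^2 + 14*j - 5)/(3*(j - 4))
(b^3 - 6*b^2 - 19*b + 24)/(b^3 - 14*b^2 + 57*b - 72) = (b^2 + 2*b - 3)/(b^2 - 6*b + 9)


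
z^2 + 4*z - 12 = (z - 2)*(z + 6)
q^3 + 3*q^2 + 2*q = q*(q + 1)*(q + 2)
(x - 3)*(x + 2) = x^2 - x - 6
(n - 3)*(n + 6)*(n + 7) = n^3 + 10*n^2 + 3*n - 126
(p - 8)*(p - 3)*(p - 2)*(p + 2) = p^4 - 11*p^3 + 20*p^2 + 44*p - 96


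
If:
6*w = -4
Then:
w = -2/3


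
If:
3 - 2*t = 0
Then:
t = 3/2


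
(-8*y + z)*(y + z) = -8*y^2 - 7*y*z + z^2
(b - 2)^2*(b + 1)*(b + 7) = b^4 + 4*b^3 - 21*b^2 + 4*b + 28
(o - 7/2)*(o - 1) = o^2 - 9*o/2 + 7/2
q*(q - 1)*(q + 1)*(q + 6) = q^4 + 6*q^3 - q^2 - 6*q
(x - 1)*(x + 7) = x^2 + 6*x - 7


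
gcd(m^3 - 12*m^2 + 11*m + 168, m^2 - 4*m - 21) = m^2 - 4*m - 21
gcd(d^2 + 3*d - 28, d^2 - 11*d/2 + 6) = d - 4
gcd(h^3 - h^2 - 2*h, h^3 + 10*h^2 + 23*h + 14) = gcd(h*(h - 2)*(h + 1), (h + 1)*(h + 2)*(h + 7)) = h + 1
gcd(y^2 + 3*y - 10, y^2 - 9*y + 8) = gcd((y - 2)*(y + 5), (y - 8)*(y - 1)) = 1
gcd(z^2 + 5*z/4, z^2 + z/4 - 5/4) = z + 5/4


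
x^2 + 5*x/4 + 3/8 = (x + 1/2)*(x + 3/4)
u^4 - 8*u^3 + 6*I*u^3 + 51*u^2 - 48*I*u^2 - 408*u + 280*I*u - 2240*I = (u - 8)*(u - 7*I)*(u + 5*I)*(u + 8*I)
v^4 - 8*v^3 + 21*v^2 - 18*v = v*(v - 3)^2*(v - 2)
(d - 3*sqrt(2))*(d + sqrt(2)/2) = d^2 - 5*sqrt(2)*d/2 - 3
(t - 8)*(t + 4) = t^2 - 4*t - 32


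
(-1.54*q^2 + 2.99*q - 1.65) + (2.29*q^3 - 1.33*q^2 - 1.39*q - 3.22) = 2.29*q^3 - 2.87*q^2 + 1.6*q - 4.87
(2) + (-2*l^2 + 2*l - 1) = -2*l^2 + 2*l + 1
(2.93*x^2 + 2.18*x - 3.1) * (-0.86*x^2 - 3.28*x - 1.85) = -2.5198*x^4 - 11.4852*x^3 - 9.9049*x^2 + 6.135*x + 5.735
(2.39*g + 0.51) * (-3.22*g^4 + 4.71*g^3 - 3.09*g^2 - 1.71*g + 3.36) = -7.6958*g^5 + 9.6147*g^4 - 4.983*g^3 - 5.6628*g^2 + 7.1583*g + 1.7136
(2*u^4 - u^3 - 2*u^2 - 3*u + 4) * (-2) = -4*u^4 + 2*u^3 + 4*u^2 + 6*u - 8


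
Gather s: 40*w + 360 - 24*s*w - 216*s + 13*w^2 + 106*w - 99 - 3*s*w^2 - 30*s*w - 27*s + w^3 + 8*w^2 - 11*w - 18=s*(-3*w^2 - 54*w - 243) + w^3 + 21*w^2 + 135*w + 243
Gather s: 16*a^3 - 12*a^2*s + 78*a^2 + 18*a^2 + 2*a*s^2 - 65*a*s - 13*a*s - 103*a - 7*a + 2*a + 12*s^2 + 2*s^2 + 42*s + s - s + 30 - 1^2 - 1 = 16*a^3 + 96*a^2 - 108*a + s^2*(2*a + 14) + s*(-12*a^2 - 78*a + 42) + 28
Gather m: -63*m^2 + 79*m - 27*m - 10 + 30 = -63*m^2 + 52*m + 20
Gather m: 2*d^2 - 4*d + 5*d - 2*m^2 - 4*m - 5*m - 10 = 2*d^2 + d - 2*m^2 - 9*m - 10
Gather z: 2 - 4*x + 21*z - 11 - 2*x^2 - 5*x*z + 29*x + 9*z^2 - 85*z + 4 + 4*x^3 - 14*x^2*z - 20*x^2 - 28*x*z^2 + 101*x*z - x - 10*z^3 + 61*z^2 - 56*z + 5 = 4*x^3 - 22*x^2 + 24*x - 10*z^3 + z^2*(70 - 28*x) + z*(-14*x^2 + 96*x - 120)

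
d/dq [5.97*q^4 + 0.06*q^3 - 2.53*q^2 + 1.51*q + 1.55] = 23.88*q^3 + 0.18*q^2 - 5.06*q + 1.51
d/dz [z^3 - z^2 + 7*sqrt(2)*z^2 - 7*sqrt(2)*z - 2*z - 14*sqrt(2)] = 3*z^2 - 2*z + 14*sqrt(2)*z - 7*sqrt(2) - 2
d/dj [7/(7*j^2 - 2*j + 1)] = 14*(1 - 7*j)/(7*j^2 - 2*j + 1)^2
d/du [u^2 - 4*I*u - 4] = 2*u - 4*I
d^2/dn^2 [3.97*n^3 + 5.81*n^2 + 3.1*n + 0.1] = 23.82*n + 11.62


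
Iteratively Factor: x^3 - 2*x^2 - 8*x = (x - 4)*(x^2 + 2*x) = (x - 4)*(x + 2)*(x)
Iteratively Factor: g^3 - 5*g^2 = (g)*(g^2 - 5*g) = g^2*(g - 5)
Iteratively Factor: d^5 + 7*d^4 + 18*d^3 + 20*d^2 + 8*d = (d + 2)*(d^4 + 5*d^3 + 8*d^2 + 4*d) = d*(d + 2)*(d^3 + 5*d^2 + 8*d + 4) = d*(d + 2)^2*(d^2 + 3*d + 2) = d*(d + 2)^3*(d + 1)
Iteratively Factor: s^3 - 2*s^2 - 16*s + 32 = (s + 4)*(s^2 - 6*s + 8) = (s - 2)*(s + 4)*(s - 4)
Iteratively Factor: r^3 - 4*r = (r + 2)*(r^2 - 2*r) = (r - 2)*(r + 2)*(r)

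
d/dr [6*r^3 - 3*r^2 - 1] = 6*r*(3*r - 1)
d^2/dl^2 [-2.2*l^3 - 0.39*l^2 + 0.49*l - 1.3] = -13.2*l - 0.78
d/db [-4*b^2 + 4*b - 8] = 4 - 8*b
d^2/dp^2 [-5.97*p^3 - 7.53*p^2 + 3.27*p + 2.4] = -35.82*p - 15.06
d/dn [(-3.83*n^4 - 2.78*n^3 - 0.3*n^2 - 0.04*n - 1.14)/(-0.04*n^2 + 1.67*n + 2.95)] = (0.3064*n^5 - 19.0771*n^4 - 54.4792*n^3 - 25.1056*n^2 - 1.8612*n + 1.7858)/(0.0016*n^4 - 0.1336*n^3 + 2.5529*n^2 + 9.853*n + 8.7025)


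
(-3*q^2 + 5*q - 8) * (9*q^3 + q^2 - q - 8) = -27*q^5 + 42*q^4 - 64*q^3 + 11*q^2 - 32*q + 64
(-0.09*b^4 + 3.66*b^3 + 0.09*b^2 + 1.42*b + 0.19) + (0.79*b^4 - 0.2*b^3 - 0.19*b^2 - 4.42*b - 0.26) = 0.7*b^4 + 3.46*b^3 - 0.1*b^2 - 3.0*b - 0.07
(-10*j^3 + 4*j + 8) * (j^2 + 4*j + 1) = -10*j^5 - 40*j^4 - 6*j^3 + 24*j^2 + 36*j + 8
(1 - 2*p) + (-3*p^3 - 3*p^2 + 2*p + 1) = -3*p^3 - 3*p^2 + 2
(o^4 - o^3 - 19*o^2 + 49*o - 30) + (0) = o^4 - o^3 - 19*o^2 + 49*o - 30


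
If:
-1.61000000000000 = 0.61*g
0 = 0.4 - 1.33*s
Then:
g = -2.64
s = 0.30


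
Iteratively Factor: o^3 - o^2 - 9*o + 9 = (o - 3)*(o^2 + 2*o - 3) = (o - 3)*(o - 1)*(o + 3)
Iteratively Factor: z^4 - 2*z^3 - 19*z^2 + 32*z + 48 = (z - 4)*(z^3 + 2*z^2 - 11*z - 12) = (z - 4)*(z - 3)*(z^2 + 5*z + 4) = (z - 4)*(z - 3)*(z + 1)*(z + 4)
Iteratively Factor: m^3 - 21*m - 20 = (m - 5)*(m^2 + 5*m + 4) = (m - 5)*(m + 1)*(m + 4)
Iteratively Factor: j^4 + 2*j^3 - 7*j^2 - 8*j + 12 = (j - 2)*(j^3 + 4*j^2 + j - 6) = (j - 2)*(j + 2)*(j^2 + 2*j - 3) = (j - 2)*(j + 2)*(j + 3)*(j - 1)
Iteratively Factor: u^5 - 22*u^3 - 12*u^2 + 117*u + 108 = (u - 3)*(u^4 + 3*u^3 - 13*u^2 - 51*u - 36) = (u - 3)*(u + 3)*(u^3 - 13*u - 12) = (u - 3)*(u + 1)*(u + 3)*(u^2 - u - 12) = (u - 4)*(u - 3)*(u + 1)*(u + 3)*(u + 3)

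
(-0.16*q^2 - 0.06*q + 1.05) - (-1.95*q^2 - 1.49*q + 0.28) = 1.79*q^2 + 1.43*q + 0.77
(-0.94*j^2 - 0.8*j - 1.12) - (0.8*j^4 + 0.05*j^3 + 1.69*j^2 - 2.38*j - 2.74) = -0.8*j^4 - 0.05*j^3 - 2.63*j^2 + 1.58*j + 1.62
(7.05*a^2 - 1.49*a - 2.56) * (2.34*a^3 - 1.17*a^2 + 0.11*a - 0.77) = 16.497*a^5 - 11.7351*a^4 - 3.4716*a^3 - 2.5972*a^2 + 0.8657*a + 1.9712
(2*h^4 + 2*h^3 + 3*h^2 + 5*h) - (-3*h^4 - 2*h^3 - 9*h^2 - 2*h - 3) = 5*h^4 + 4*h^3 + 12*h^2 + 7*h + 3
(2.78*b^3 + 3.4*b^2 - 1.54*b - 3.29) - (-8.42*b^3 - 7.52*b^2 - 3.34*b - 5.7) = 11.2*b^3 + 10.92*b^2 + 1.8*b + 2.41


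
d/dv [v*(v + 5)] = 2*v + 5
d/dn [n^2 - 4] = 2*n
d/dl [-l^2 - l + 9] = -2*l - 1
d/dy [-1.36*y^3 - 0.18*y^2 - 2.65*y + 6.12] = -4.08*y^2 - 0.36*y - 2.65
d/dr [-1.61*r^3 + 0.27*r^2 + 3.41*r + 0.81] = -4.83*r^2 + 0.54*r + 3.41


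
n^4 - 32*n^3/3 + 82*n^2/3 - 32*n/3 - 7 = (n - 7)*(n - 3)*(n - 1)*(n + 1/3)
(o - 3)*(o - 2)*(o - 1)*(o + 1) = o^4 - 5*o^3 + 5*o^2 + 5*o - 6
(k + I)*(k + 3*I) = k^2 + 4*I*k - 3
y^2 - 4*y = y*(y - 4)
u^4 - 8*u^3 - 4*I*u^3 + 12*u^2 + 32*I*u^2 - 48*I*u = u*(u - 6)*(u - 2)*(u - 4*I)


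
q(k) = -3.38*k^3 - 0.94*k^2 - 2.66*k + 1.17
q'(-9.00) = -807.08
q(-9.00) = 2412.99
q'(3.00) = -99.56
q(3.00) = -106.53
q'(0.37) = -4.74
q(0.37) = -0.11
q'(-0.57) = -4.88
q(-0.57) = 3.01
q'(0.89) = -12.37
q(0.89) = -4.32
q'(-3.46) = -117.55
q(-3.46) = 139.13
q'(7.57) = -597.96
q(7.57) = -1539.07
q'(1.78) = -38.13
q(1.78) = -25.61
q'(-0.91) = -9.35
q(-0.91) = 5.36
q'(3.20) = -112.51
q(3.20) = -127.72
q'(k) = -10.14*k^2 - 1.88*k - 2.66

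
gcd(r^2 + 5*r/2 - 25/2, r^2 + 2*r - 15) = r + 5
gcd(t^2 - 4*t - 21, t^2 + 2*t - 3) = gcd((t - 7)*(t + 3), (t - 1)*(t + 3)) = t + 3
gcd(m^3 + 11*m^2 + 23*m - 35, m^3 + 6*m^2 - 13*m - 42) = m + 7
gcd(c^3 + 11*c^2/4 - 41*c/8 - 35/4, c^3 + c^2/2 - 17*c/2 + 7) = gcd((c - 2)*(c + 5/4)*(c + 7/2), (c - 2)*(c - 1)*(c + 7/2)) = c^2 + 3*c/2 - 7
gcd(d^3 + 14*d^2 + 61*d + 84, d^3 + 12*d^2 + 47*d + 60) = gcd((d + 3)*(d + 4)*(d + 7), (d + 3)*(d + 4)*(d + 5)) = d^2 + 7*d + 12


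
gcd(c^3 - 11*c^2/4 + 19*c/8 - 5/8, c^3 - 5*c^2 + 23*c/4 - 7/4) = c^2 - 3*c/2 + 1/2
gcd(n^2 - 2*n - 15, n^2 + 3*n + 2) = 1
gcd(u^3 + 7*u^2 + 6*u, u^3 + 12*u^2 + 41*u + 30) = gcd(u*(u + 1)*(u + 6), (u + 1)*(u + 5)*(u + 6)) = u^2 + 7*u + 6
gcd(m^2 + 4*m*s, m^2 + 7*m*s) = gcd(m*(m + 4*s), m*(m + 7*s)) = m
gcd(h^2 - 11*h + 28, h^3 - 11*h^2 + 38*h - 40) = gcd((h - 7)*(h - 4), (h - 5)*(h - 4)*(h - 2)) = h - 4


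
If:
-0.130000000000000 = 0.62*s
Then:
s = -0.21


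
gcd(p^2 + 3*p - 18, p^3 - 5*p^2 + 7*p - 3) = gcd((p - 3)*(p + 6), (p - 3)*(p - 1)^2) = p - 3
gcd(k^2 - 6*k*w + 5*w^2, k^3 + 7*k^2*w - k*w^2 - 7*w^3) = -k + w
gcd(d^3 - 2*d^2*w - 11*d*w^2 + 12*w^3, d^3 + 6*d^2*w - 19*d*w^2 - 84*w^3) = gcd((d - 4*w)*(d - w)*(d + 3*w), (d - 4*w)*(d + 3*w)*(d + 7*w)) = -d^2 + d*w + 12*w^2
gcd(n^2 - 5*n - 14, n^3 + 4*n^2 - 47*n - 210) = n - 7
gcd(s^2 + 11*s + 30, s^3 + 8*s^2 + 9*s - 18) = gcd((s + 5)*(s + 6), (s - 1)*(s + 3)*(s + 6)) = s + 6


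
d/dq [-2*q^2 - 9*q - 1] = -4*q - 9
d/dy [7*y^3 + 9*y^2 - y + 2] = 21*y^2 + 18*y - 1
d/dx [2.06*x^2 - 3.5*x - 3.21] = 4.12*x - 3.5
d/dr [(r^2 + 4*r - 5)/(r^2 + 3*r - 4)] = -1/(r^2 + 8*r + 16)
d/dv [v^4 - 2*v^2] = 4*v*(v^2 - 1)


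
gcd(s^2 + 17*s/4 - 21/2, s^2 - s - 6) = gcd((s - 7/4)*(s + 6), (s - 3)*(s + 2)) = 1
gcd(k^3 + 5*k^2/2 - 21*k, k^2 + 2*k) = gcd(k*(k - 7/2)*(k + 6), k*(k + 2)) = k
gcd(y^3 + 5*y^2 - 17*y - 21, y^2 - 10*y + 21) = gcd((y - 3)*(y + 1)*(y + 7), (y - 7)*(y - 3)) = y - 3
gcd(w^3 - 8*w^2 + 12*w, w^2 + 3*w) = w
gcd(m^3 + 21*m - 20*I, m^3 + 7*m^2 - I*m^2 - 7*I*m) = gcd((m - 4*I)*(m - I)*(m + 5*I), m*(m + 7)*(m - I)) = m - I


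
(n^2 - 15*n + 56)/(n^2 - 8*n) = (n - 7)/n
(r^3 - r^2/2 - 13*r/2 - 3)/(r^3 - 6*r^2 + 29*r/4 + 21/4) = 2*(r + 2)/(2*r - 7)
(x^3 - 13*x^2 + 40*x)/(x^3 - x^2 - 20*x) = (x - 8)/(x + 4)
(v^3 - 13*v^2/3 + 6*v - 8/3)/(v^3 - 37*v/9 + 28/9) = 3*(v - 2)/(3*v + 7)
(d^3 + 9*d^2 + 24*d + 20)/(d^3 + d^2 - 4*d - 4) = (d^2 + 7*d + 10)/(d^2 - d - 2)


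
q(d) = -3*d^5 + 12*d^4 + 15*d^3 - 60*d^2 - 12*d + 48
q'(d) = -15*d^4 + 48*d^3 + 45*d^2 - 120*d - 12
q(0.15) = 44.91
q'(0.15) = -28.83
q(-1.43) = -33.28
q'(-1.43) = 48.53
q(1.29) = -12.61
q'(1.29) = -30.41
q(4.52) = -498.03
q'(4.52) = -1463.47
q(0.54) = 27.27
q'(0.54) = -57.40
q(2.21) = 18.44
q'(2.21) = 102.87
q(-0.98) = 1.80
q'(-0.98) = 89.81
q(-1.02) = -1.80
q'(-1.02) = 90.04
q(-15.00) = 2821728.00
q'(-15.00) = -909462.00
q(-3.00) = 840.00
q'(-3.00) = -1758.00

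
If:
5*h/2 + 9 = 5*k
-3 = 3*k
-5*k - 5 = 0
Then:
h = -28/5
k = -1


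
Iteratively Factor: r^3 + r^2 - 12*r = (r + 4)*(r^2 - 3*r) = (r - 3)*(r + 4)*(r)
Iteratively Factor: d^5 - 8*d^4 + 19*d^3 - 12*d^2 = (d - 4)*(d^4 - 4*d^3 + 3*d^2) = d*(d - 4)*(d^3 - 4*d^2 + 3*d) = d*(d - 4)*(d - 3)*(d^2 - d) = d*(d - 4)*(d - 3)*(d - 1)*(d)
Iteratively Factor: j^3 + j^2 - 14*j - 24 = (j + 3)*(j^2 - 2*j - 8) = (j - 4)*(j + 3)*(j + 2)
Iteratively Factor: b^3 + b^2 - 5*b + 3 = (b - 1)*(b^2 + 2*b - 3) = (b - 1)^2*(b + 3)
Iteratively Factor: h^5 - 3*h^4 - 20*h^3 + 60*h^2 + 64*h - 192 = (h + 2)*(h^4 - 5*h^3 - 10*h^2 + 80*h - 96) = (h - 3)*(h + 2)*(h^3 - 2*h^2 - 16*h + 32) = (h - 3)*(h - 2)*(h + 2)*(h^2 - 16) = (h - 4)*(h - 3)*(h - 2)*(h + 2)*(h + 4)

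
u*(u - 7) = u^2 - 7*u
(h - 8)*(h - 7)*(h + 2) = h^3 - 13*h^2 + 26*h + 112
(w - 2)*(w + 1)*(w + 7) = w^3 + 6*w^2 - 9*w - 14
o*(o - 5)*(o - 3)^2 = o^4 - 11*o^3 + 39*o^2 - 45*o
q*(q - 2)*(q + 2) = q^3 - 4*q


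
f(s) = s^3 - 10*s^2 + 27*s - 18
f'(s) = 3*s^2 - 20*s + 27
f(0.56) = -5.84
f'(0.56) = 16.74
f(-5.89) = -728.29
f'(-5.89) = 248.88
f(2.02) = 3.98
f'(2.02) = -1.16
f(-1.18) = -65.43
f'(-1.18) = 54.78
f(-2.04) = -123.19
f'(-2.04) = 80.28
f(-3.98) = -346.91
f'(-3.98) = 154.12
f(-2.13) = -130.54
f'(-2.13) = 83.21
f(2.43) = 2.91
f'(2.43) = -3.89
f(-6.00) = -756.00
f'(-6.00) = 255.00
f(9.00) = 144.00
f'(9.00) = 90.00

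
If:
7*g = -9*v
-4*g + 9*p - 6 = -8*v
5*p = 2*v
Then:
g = -135/293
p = 42/293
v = 105/293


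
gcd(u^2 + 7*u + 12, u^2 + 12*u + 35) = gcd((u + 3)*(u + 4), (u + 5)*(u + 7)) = 1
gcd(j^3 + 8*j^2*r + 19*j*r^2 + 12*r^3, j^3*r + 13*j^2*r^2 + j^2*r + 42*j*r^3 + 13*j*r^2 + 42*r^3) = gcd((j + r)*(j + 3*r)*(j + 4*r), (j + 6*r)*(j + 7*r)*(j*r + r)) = 1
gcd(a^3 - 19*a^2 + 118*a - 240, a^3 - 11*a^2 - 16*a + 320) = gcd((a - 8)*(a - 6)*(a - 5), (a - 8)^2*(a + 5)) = a - 8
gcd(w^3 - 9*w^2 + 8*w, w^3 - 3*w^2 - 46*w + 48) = w^2 - 9*w + 8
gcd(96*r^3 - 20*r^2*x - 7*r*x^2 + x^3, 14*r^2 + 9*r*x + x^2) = 1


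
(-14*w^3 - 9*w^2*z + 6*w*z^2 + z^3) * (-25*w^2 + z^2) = 350*w^5 + 225*w^4*z - 164*w^3*z^2 - 34*w^2*z^3 + 6*w*z^4 + z^5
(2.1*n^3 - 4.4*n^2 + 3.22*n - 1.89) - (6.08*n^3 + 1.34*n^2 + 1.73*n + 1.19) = -3.98*n^3 - 5.74*n^2 + 1.49*n - 3.08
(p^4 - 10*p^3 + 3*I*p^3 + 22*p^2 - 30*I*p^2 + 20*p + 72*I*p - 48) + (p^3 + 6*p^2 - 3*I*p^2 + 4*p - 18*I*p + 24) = p^4 - 9*p^3 + 3*I*p^3 + 28*p^2 - 33*I*p^2 + 24*p + 54*I*p - 24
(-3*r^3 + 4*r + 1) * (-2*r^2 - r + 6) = 6*r^5 + 3*r^4 - 26*r^3 - 6*r^2 + 23*r + 6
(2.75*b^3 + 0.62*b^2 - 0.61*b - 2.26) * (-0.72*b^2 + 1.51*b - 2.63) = -1.98*b^5 + 3.7061*b^4 - 5.8571*b^3 - 0.9245*b^2 - 1.8083*b + 5.9438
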